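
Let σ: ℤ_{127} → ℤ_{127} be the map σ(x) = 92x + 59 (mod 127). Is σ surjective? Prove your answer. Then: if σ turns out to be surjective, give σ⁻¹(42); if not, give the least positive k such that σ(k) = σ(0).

Since gcd(92, 127) = 1, 92 is invertible modulo 127. Euclid's algorithm: 127 = 1·92 + 35, 92 = 2·35 + 22, 35 = 1·22 + 13, 22 = 1·13 + 9, 13 = 1·9 + 4, 9 = 2·4 + 1; back-substituting gives 1 = 29·92 − 21·127, so 92⁻¹ ≡ 29 (mod 127).
Then y ↦ 29(y − 59) is a two-sided inverse to σ, so every y ∈ ℤ_{127} has a preimage.
Hence σ is surjective.
Since σ is surjective, we compute σ⁻¹(42): solve 92x + 59 ≡ 42 (mod 127), i.e. 92x ≡ 110 (mod 127).
Multiplying by 92⁻¹ = 29 gives x ≡ 29·110 = 3190 = 25·127 + 15 ≡ 15 (mod 127).
Check: σ(15) = 92·15 + 59 = 1439 = 11·127 + 42 ≡ 42 (mod 127).

15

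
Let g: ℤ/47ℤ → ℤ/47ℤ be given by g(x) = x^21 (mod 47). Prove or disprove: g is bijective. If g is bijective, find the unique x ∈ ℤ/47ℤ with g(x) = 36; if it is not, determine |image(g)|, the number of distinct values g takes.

8

Since 47 is prime, the nonzero elements of ℤ/47ℤ form a cyclic group of order 46.
As gcd(21, 46) = 1, raising to the 21st power is a bijection on this group: if s^21 ≡ t^21 then (st^{−1})^21 = 1, and the only element of order dividing gcd(21, 46) = 1 is 1, so s = t.
With g(0) = 0 this makes g injective on all of ℤ/47ℤ, hence bijective (finite equal-size domain and codomain). In particular g is bijective.
Since g is bijective, we find the preimage of 36. The inverse of x ↦ x^21 on (ℤ/47ℤ)^× is x ↦ x^11, because 21·11 = 231 = 5·46 + 1 ≡ 1 (mod 46) and x^{46} = 1 for x ≠ 0 (Fermat). So g⁻¹(36) = 36^11 mod 47.
Repeated squaring mod 47: 36^1 ≡ 36, 36^2 ≡ 36² = 1296 ≡ 27, 36^4 ≡ 27² = 729 ≡ 24, 36^8 ≡ 24² = 576 ≡ 12. Since 11 = 8 + 2 + 1, 36^11 ≡ 12·27·36: 12·27 = 324 ≡ 42, then 42·36 = 1512 ≡ 8. So 36^11 ≡ 8 (mod 47).
Hence g⁻¹(36) = 8.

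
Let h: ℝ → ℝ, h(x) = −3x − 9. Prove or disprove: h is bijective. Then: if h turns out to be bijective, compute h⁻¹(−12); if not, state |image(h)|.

Recall that injectivity means: for all s, t in the domain, h(s) = h(t) implies s = t.
Suppose h(s) = h(t). Then −3s − 9 = −3t − 9, therefore −3s = −3t, therefore s = t.
For any y ∈ ℝ, x = (y + 9)/(−3) satisfies h(x) = y.
Hence h is bijective.
Since h is bijective, we compute h⁻¹(−12) = (−12 + 9)/(−3) = 1.

1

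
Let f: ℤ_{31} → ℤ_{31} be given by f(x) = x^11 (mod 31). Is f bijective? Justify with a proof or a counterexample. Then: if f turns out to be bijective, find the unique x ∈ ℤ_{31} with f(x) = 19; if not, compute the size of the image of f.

Since 31 is prime, the nonzero elements of ℤ_{31} form a cyclic group of order 30.
As gcd(11, 30) = 1, raising to the 11th power is a bijection on this group: if a^11 ≡ b^11 then (ab^{−1})^11 = 1, and the only element of order dividing gcd(11, 30) = 1 is 1, so a = b.
With f(0) = 0 this makes f injective on all of ℤ_{31}, hence bijective (finite equal-size domain and codomain). In particular f is bijective.
Since f is bijective, we find the preimage of 19. The inverse of x ↦ x^11 on (ℤ_{31})^× is x ↦ x^11, because 11·11 = 121 = 4·30 + 1 ≡ 1 (mod 30) and x^{30} = 1 for x ≠ 0 (Fermat). So f⁻¹(19) = 19^11 mod 31.
Repeated squaring mod 31: 19^1 ≡ 19, 19^2 ≡ 19² = 361 ≡ 20, 19^4 ≡ 20² = 400 ≡ 28, 19^8 ≡ 28² = 784 ≡ 9. Since 11 = 8 + 2 + 1, 19^11 ≡ 9·20·19: 9·20 = 180 ≡ 25, then 25·19 = 475 ≡ 10. So 19^11 ≡ 10 (mod 31).
Hence f⁻¹(19) = 10.

10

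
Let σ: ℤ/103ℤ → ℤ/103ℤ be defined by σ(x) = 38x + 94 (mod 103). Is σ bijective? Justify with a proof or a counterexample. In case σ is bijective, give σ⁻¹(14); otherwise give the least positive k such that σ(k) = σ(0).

If σ(x_1) = σ(x_2), then 38x_1 ≡ 38x_2 (mod 103). Because gcd(38, 103) = 1, we may cancel 38 to get x_1 ≡ x_2 (mod 103).
We now compute 38⁻¹ mod 103 explicitly. Euclid's algorithm: 103 = 2·38 + 27, 38 = 1·27 + 11, 27 = 2·11 + 5, 11 = 2·5 + 1; back-substituting gives 1 = 19·38 − 7·103, so 38⁻¹ ≡ 19 (mod 103).
For any y ∈ ℤ/103ℤ, x = 19(y − 94) mod 103 satisfies σ(x) = 38·19(y − 94) + 94 ≡ y (since 38·19 ≡ 1 mod 103). So every y has a preimage.
Thus σ is bijective.
Since σ is bijective, we find σ⁻¹(14): we need 38x ≡ 14 − 94 ≡ 23 (mod 103). Using 38⁻¹ = 19: x ≡ 19·23 = 437 = 4·103 + 25, so x = 25.
Check: σ(25) = 38·25 + 94 = 1044 = 10·103 + 14 ≡ 14 (mod 103).

25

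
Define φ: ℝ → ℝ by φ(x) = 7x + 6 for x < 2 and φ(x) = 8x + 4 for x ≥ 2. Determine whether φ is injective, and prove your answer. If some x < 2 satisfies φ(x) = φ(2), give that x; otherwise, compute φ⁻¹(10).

Both pieces are strictly increasing (slopes 7 and 8), so each is injective on its own interval.
The left piece maps (−∞, 2) onto (−∞, 20); the right piece maps [2, ∞) onto [20, ∞).
These images are disjoint, so no value is attained by both pieces. Thus φ is injective.
Because the two images are disjoint, no x < 2 has φ(x) = φ(2), so we compute φ⁻¹(10): 10 lies in (−∞, 20), so solve 7x + 6 = 10: x = (10 − 6)/7 = 4/7.

4/7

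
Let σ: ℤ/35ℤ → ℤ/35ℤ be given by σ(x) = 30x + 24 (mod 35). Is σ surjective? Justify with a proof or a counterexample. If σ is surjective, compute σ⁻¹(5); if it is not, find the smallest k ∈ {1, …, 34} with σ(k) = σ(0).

Since gcd(30, 35) = 5, we have 30x ≡ 0 (mod 5) for all x, so σ(x) ≡ 4 (mod 5).
But 0 ≢ 4 (mod 5), so 0 ∈ ℤ/35ℤ has no preimage. So σ is not surjective.
Since σ is not surjective, we find the least positive k with σ(k) = σ(0): this means 30k ≡ 0 (mod 35), i.e. 35 ∣ 30k. Since gcd(30, 35) = 5, dividing through by 5 this holds exactly when 7 ∣ 6k, and as gcd(6, 7) = 1, exactly when 7 ∣ k.
The smallest positive such k is 7.

7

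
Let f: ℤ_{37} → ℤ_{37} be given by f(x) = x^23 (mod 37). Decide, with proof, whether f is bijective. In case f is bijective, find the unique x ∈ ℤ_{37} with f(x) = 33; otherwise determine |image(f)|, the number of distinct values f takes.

16

Since 37 is prime, the nonzero elements of ℤ_{37} form a cyclic group of order 36.
As gcd(23, 36) = 1, raising to the 23rd power is a bijection on this group: if x_1^23 ≡ x_2^23 then (x_1x_2^{−1})^23 = 1, and the only element of order dividing gcd(23, 36) = 1 is 1, so x_1 = x_2.
With f(0) = 0 this makes f injective on all of ℤ_{37}, hence bijective (finite equal-size domain and codomain). In particular f is bijective.
Since f is bijective, we find the preimage of 33. The inverse of x ↦ x^23 on (ℤ_{37})^× is x ↦ x^11, because 23·11 = 253 = 7·36 + 1 ≡ 1 (mod 36) and x^{36} = 1 for x ≠ 0 (Fermat). So f⁻¹(33) = 33^11 mod 37.
Repeated squaring mod 37: 33^1 ≡ 33, 33^2 ≡ 33² = 1089 ≡ 16, 33^4 ≡ 16² = 256 ≡ 34, 33^8 ≡ 34² = 1156 ≡ 9. Since 11 = 8 + 2 + 1, 33^11 ≡ 9·16·33: 9·16 = 144 ≡ 33, then 33·33 = 1089 ≡ 16. So 33^11 ≡ 16 (mod 37).
Hence f⁻¹(33) = 16.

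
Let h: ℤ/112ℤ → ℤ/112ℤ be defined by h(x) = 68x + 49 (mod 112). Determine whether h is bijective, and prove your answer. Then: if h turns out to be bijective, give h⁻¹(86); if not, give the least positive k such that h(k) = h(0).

28

Recall: injectivity means: for all u, v in the domain, h(u) = h(v) implies u = v.
We have gcd(68, 112) = 4 > 1. Taking u = 0 and v = 28: h(0) = 49 and h(28) = 68·28 + 49 = 1953 ≡ 49 (mod 112).
So h(0) = h(28) while 0 ≠ 28, hence h is not injective, hence not bijective.
Since h is not bijective, we find the least positive k with h(k) = h(0): this means 68k ≡ 0 (mod 112), i.e. 112 ∣ 68k. Since gcd(68, 112) = 4, dividing through by 4 this holds exactly when 28 ∣ 17k, and as gcd(17, 28) = 1, exactly when 28 ∣ k.
The smallest positive such k is 28.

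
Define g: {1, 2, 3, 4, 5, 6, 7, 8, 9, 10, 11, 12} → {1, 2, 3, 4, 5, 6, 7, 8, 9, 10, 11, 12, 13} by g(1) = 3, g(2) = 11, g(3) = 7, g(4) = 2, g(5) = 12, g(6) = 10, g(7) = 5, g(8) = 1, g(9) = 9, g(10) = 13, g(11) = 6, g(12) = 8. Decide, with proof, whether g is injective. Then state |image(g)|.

The values g(1), …, g(12) are 3, 11, 7, 2, 12, 10, 5, 1, 9, 13, 6, 8 — all distinct.
So g(s) = g(t) only when s = t, and g is injective.
The image of g is {1, 2, 3, 5, 6, 7, 8, 9, 10, 11, 12, 13}, which has 12 elements.

12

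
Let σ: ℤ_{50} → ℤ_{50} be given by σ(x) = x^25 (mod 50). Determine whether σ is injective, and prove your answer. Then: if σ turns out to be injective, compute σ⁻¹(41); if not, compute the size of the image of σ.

10

σ(0) = 0^25 = 0.
σ(10): Repeated squaring mod 50: 10^1 ≡ 10, 10^2 ≡ 10² = 100 ≡ 0, 10^4 ≡ 0² = 0, 10^8 ≡ 0² = 0, 10^16 ≡ 0² = 0. Since 25 = 16 + 8 + 1, 10^25 ≡ 0·0·10: 0·0 = 0, then 0·10 = 0. So 10^25 ≡ 0 (mod 50).
So σ(0) = σ(10) = 0 while 0 ≠ 10, thus σ is not injective.
Since σ is not injective, we determine |image(σ)|. Computing x^25 mod 50 for each x (by repeated squaring, reducing mod 50 at every step), the values σ(0), σ(1), …, σ(49) are: 0, 1, 32, 43, 24, 25, 26, 7, 18, 49, 0, 1, 32, 43, 24, 25, 26, 7, 18, 49, 0, 1, 32, 43, 24, 25, 26, 7, 18, 49, 0, 1, 32, 43, 24, 25, 26, 7, 18, 49, 0, 1, 32, 43, 24, 25, 26, 7, 18, 49.
The distinct values are {0, 1, 7, 18, 24, 25, 26, 32, 43, 49}; there are 10 of them.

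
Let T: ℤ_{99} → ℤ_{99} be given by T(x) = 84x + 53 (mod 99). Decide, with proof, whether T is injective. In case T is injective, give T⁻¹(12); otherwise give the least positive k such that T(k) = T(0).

33

We have gcd(84, 99) = 3 > 1. Taking x_1 = 0 and x_2 = 33: T(0) = 53 and T(33) = 84·33 + 53 = 2825 ≡ 53 (mod 99).
So T(0) = T(33) while 0 ≠ 33, thus T is not injective.
Since T is not injective, we find the least positive k with T(k) = T(0): this means 84k ≡ 0 (mod 99), i.e. 99 ∣ 84k. Since gcd(84, 99) = 3, dividing through by 3 this holds exactly when 33 ∣ 28k, and as gcd(28, 33) = 1, exactly when 33 ∣ k.
The smallest positive such k is 33.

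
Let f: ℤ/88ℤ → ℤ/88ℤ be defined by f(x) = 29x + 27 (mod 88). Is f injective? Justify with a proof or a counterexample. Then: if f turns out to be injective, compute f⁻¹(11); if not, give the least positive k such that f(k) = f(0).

If f(s) = f(t), then 29s ≡ 29t (mod 88). Because gcd(29, 88) = 1, we may cancel 29 to get s ≡ t (mod 88).
Thus f is injective.
We now compute 29⁻¹ mod 88 explicitly. Euclid's algorithm: 88 = 3·29 + 1; back-substituting gives 1 = 85·29 − 28·88, so 29⁻¹ ≡ 85 (mod 88).
Since f is injective, we find f⁻¹(11): we need 29x ≡ 11 − 27 ≡ 72 (mod 88). Using 29⁻¹ = 85: x ≡ 85·72 = 6120 = 69·88 + 48, so x = 48.
Check: f(48) = 29·48 + 27 = 1419 = 16·88 + 11 ≡ 11 (mod 88).

48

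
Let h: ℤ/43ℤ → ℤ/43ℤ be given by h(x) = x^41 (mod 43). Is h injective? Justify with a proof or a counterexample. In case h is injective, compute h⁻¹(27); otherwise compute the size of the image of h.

Since 43 is prime, the nonzero elements of ℤ/43ℤ form a cyclic group of order 42.
As gcd(41, 42) = 1, raising to the 41st power is a bijection on this group: if a^41 ≡ b^41 then (ab^{−1})^41 = 1, and the only element of order dividing gcd(41, 42) = 1 is 1, so a = b.
With h(0) = 0 this makes h injective on all of ℤ/43ℤ, hence bijective (finite equal-size domain and codomain). In particular h is injective.
Since h is injective, we find the preimage of 27. The inverse of x ↦ x^41 on (ℤ/43ℤ)^× is x ↦ x^41, because 41·41 = 1681 = 40·42 + 1 ≡ 1 (mod 42) and x^{42} = 1 for x ≠ 0 (Fermat). So h⁻¹(27) = 27^41 mod 43.
Repeated squaring mod 43: 27^1 ≡ 27, 27^2 ≡ 27² = 729 ≡ 41, 27^4 ≡ 41² = 1681 ≡ 4, 27^8 ≡ 4² = 16, 27^16 ≡ 16² = 256 ≡ 41, 27^32 ≡ 41² = 1681 ≡ 4. Since 41 = 32 + 8 + 1, 27^41 ≡ 4·16·27: 4·16 = 64 ≡ 21, then 21·27 = 567 ≡ 8. So 27^41 ≡ 8 (mod 43).
Hence h⁻¹(27) = 8.

8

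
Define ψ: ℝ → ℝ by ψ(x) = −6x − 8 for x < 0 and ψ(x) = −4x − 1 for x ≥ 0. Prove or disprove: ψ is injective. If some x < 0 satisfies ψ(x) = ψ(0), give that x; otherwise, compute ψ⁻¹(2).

Both pieces are strictly decreasing (slopes −6 and −4), so each is injective on its own interval.
The left piece maps (−∞, 0) onto (−8, ∞); the right piece maps [0, ∞) onto (−∞, −1].
These images overlap. In particular ψ(0) = −1 (right piece), and solving −6x − 8 = −1 on the left piece gives x = −7/6 < 0.
So ψ(−7/6) = ψ(0) with −7/6 ≠ 0, and ψ is not injective. This x = −7/6 is the requested value below 0.

-7/6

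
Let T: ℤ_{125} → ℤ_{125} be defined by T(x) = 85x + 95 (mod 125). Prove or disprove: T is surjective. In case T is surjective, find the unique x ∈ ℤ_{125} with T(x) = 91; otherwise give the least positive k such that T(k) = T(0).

Recall that T is surjective if every y in the codomain equals T(x) for some x in the domain.
Since gcd(85, 125) = 5, we have 85x ≡ 0 (mod 5) for all x, so T(x) ≡ 0 (mod 5).
But 1 ≢ 0 (mod 5), so 1 ∈ ℤ_{125} has no preimage. Thus T is not surjective.
Since T is not surjective, we find the least positive k with T(k) = T(0): this means 85k ≡ 0 (mod 125), i.e. 125 ∣ 85k. Since gcd(85, 125) = 5, dividing through by 5 this holds exactly when 25 ∣ 17k, and as gcd(17, 25) = 1, exactly when 25 ∣ k.
The smallest positive such k is 25.

25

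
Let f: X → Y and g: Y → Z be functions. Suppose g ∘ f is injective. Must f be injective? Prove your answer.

injective

Suppose f(a) = f(b). Applying g: (g ∘ f)(a) = (g ∘ f)(b). Since g ∘ f is injective, a = b. Thus f is injective.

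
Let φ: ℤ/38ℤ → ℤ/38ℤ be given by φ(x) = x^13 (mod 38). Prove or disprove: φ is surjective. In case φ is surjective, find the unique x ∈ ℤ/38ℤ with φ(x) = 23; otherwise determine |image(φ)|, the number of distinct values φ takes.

25

Computing x^13 mod 38 for each x (by repeated squaring, reducing mod 38 at every step), the values φ(0), φ(1), …, φ(37) are: 0, 1, 22, 33, 28, 17, 4, 7, 8, 25, 32, 11, 12, 15, 2, 29, 24, 35, 18, 19, 20, 3, 14, 9, 36, 23, 26, 27, 6, 13, 30, 31, 34, 21, 10, 5, 16, 37.
Every element of ℤ/38ℤ appears exactly once in this list, so φ is a bijection, and in particular surjective.
Since φ is surjective, we read off the preimage of 23 from the same table: φ(25) = 23, so φ⁻¹(23) = 25.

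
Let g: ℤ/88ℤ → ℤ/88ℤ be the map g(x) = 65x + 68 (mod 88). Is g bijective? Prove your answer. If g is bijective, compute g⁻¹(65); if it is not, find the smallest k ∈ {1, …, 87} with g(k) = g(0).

By definition, g is injective if g(u) = g(v) implies u = v.
If g(u) = g(v), then 65u ≡ 65v (mod 88). Because gcd(65, 88) = 1, we may cancel 65 to get u ≡ v (mod 88).
We now compute 65⁻¹ mod 88 explicitly. Euclid's algorithm: 88 = 1·65 + 23, 65 = 2·23 + 19, 23 = 1·19 + 4, 19 = 4·4 + 3, 4 = 1·3 + 1; back-substituting gives 1 = 65·65 − 48·88, so 65⁻¹ ≡ 65 (mod 88).
Then y ↦ 65(y − 68) is a two-sided inverse to g, so every y ∈ ℤ/88ℤ has a preimage.
Thus g is bijective.
Since g is bijective, we find g⁻¹(65): we need 65x ≡ 65 − 68 ≡ 85 (mod 88). Using 65⁻¹ = 65: x ≡ 65·85 = 5525 = 62·88 + 69, so x = 69.
Check: g(69) = 65·69 + 68 = 4553 = 51·88 + 65 ≡ 65 (mod 88).

69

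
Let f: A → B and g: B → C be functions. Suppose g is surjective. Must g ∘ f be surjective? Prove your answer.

No. Take A = {1}, B = C = {1, 2, 3}, f(1) = 1, and g = identity (surjective).
Then (g ∘ f)(1) = 1, and 3 ∈ C has no preimage under g ∘ f, so g ∘ f is not surjective.

not surjective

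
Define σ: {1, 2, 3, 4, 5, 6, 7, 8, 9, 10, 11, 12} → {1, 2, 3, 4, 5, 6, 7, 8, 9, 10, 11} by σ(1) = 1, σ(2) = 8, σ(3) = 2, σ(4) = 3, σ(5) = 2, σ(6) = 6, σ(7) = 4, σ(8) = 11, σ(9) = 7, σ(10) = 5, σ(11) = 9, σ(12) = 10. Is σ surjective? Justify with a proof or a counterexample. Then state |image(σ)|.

Every element of the codomain has a preimage: 1 = σ(1), 2 = σ(3), 3 = σ(4), 4 = σ(7), 5 = σ(10), 6 = σ(6), 7 = σ(9), 8 = σ(2), 9 = σ(11), 10 = σ(12), 11 = σ(8).
Therefore σ is surjective.
The image of σ is {1, 2, 3, 4, 5, 6, 7, 8, 9, 10, 11}, which has 11 elements.

11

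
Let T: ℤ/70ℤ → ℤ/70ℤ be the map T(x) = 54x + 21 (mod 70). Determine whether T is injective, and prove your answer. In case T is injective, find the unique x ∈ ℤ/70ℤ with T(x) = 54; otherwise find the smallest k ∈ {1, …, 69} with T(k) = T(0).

We have gcd(54, 70) = 2 > 1. Taking x_1 = 0 and x_2 = 35: T(0) = 21 and T(35) = 54·35 + 21 = 1911 ≡ 21 (mod 70).
So T(0) = T(35) while 0 ≠ 35, hence T is not injective.
Since T is not injective, we find the least positive k with T(k) = T(0): this means 54k ≡ 0 (mod 70), i.e. 70 ∣ 54k. Since gcd(54, 70) = 2, dividing through by 2 this holds exactly when 35 ∣ 27k, and as gcd(27, 35) = 1, exactly when 35 ∣ k.
The smallest positive such k is 35.

35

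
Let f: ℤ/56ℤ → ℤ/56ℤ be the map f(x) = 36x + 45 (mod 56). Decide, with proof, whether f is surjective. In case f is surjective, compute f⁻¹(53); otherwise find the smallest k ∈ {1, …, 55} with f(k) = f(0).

Recall that f is surjective if every y in the codomain equals f(x) for some x in the domain.
Since gcd(36, 56) = 4, we have 36x ≡ 0 (mod 4) for all x, so f(x) ≡ 1 (mod 4).
But 0 ≢ 1 (mod 4), so 0 ∈ ℤ/56ℤ has no preimage. Thus f is not surjective.
Since f is not surjective, we find the least positive k with f(k) = f(0): this means 36k ≡ 0 (mod 56), i.e. 56 ∣ 36k. Since gcd(36, 56) = 4, dividing through by 4 this holds exactly when 14 ∣ 9k, and as gcd(9, 14) = 1, exactly when 14 ∣ k.
The smallest positive such k is 14.

14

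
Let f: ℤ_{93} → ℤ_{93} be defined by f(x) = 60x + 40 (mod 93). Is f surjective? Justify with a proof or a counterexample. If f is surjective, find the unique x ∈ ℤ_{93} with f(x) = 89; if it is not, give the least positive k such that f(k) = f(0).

Recall that surjectivity means every element of the codomain has a preimage under f.
Since gcd(60, 93) = 3, we have 60x ≡ 0 (mod 3) for all x, so f(x) ≡ 1 (mod 3).
But 0 ≢ 1 (mod 3), so 0 ∈ ℤ_{93} has no preimage. Thus f is not surjective.
Since f is not surjective, we find the least positive k with f(k) = f(0): this means 60k ≡ 0 (mod 93), i.e. 93 ∣ 60k. Since gcd(60, 93) = 3, dividing through by 3 this holds exactly when 31 ∣ 20k, and as gcd(20, 31) = 1, exactly when 31 ∣ k.
The smallest positive such k is 31.

31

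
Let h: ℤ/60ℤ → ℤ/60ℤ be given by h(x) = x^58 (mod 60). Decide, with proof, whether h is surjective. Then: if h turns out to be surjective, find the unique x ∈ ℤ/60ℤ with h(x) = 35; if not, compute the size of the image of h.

12

h(2): Repeated squaring mod 60: 2^1 ≡ 2, 2^2 ≡ 2² = 4, 2^4 ≡ 4² = 16, 2^8 ≡ 16² = 256 ≡ 16, 2^16 ≡ 16² = 256 ≡ 16, 2^32 ≡ 16² = 256 ≡ 16. Since 58 = 32 + 16 + 8 + 2, 2^58 ≡ 16·16·16·4: 16·16 = 256 ≡ 16, then 16·16 = 256 ≡ 16, then 16·4 = 64 ≡ 4. So 2^58 ≡ 4 (mod 60).
h(8): Repeated squaring mod 60: 8^1 ≡ 8, 8^2 ≡ 8² = 64 ≡ 4, 8^4 ≡ 4² = 16, 8^8 ≡ 16² = 256 ≡ 16, 8^16 ≡ 16² = 256 ≡ 16, 8^32 ≡ 16² = 256 ≡ 16. Since 58 = 32 + 16 + 8 + 2, 8^58 ≡ 16·16·16·4: 16·16 = 256 ≡ 16, then 16·16 = 256 ≡ 16, then 16·4 = 64 ≡ 4. So 8^58 ≡ 4 (mod 60).
So h(2) = h(8) = 4 while 2 ≠ 8, thus h is not injective.
A non-injective map from the 60-element set ℤ/60ℤ to itself takes at most 59 distinct values, so it cannot be surjective. Therefore h is not surjective.
Since h is not surjective, we determine |image(h)|. Computing x^58 mod 60 for each x (by repeated squaring, reducing mod 60 at every step), the values h(0), h(1), …, h(59) are: 0, 1, 4, 9, 16, 25, 36, 49, 4, 21, 40, 1, 24, 49, 16, 45, 16, 49, 24, 1, 40, 21, 4, 49, 36, 25, 16, 9, 4, 1, 0, 1, 4, 9, 16, 25, 36, 49, 4, 21, 40, 1, 24, 49, 16, 45, 16, 49, 24, 1, 40, 21, 4, 49, 36, 25, 16, 9, 4, 1.
The distinct values are {0, 1, 4, 9, 16, 21, 24, 25, 36, 40, 45, 49}; there are 12 of them.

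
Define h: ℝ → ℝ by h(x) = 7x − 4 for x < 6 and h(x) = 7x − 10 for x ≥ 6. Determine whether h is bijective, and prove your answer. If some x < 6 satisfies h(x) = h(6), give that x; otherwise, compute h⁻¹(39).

Both pieces are strictly increasing (slopes 7 and 7), so each is injective on its own interval.
The left piece maps (−∞, 6) onto (−∞, 38); the right piece maps [6, ∞) onto [32, ∞).
These images overlap. In particular h(6) = 32 (right piece), and solving 7x − 4 = 32 on the left piece gives x = 36/7 < 6.
So h(36/7) = h(6) with 36/7 ≠ 6, and h is not injective, hence not bijective. This x = 36/7 is the requested value below 6.

36/7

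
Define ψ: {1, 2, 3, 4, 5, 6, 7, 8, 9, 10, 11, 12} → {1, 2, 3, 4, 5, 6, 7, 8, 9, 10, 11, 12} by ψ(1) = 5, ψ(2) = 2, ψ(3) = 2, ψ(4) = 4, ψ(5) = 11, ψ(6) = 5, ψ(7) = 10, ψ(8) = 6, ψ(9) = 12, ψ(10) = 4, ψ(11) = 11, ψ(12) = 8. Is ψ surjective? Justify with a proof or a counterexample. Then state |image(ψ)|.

No element maps to 1, so ψ is not surjective.
The image of ψ is {2, 4, 5, 6, 8, 10, 11, 12}, which has 8 elements.

8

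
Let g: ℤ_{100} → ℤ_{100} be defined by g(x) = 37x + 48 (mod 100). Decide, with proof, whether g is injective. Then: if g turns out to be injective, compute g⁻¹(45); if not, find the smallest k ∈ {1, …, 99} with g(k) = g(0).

Recall that injectivity means: for all a, b in the domain, g(a) = g(b) implies a = b.
If g(a) = g(b), then 37a ≡ 37b (mod 100). Because gcd(37, 100) = 1, we may cancel 37 to get a ≡ b (mod 100).
Therefore g is injective.
We now compute 37⁻¹ mod 100 explicitly. Euclid's algorithm: 100 = 2·37 + 26, 37 = 1·26 + 11, 26 = 2·11 + 4, 11 = 2·4 + 3, 4 = 1·3 + 1; back-substituting gives 1 = 73·37 − 27·100, so 37⁻¹ ≡ 73 (mod 100).
Since g is injective, we find g⁻¹(45): we need 37x ≡ 45 − 48 ≡ 97 (mod 100). Using 37⁻¹ = 73: x ≡ 73·97 = 7081 = 70·100 + 81, so x = 81.
Check: g(81) = 37·81 + 48 = 3045 = 30·100 + 45 ≡ 45 (mod 100).

81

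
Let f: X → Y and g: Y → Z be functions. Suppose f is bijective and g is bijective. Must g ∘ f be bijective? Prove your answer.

bijective

Injectivity: if g(f(s)) = g(f(t)) then f(s) = f(t) (g injective) so s = t (f injective).
Surjectivity: for c ∈ Z pick b with g(b) = c, then a with f(a) = b; then (g ∘ f)(a) = c.
Hence g ∘ f is bijective.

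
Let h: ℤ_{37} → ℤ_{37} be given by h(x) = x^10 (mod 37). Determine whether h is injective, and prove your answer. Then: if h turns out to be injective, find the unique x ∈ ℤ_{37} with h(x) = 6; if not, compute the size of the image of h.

19

h(18): Repeated squaring mod 37: 18^1 ≡ 18, 18^2 ≡ 18² = 324 ≡ 28, 18^4 ≡ 28² = 784 ≡ 7, 18^8 ≡ 7² = 49 ≡ 12. Since 10 = 8 + 2, 18^10 ≡ 12·28: 12·28 = 336 ≡ 3. So 18^10 ≡ 3 (mod 37).
h(19): Repeated squaring mod 37: 19^1 ≡ 19, 19^2 ≡ 19² = 361 ≡ 28, 19^4 ≡ 28² = 784 ≡ 7, 19^8 ≡ 7² = 49 ≡ 12. Since 10 = 8 + 2, 19^10 ≡ 12·28: 12·28 = 336 ≡ 3. So 19^10 ≡ 3 (mod 37).
So h(18) = h(19) = 3 while 18 ≠ 19, hence h is not injective.
Since h is not injective, we determine |image(h)|. Computing x^10 mod 37 for each x (by repeated squaring, reducing mod 37 at every step), the values h(0), h(1), …, h(36) are: 0, 1, 25, 34, 33, 30, 36, 7, 11, 9, 10, 26, 12, 4, 27, 21, 16, 28, 3, 3, 28, 16, 21, 27, 4, 12, 26, 10, 9, 11, 7, 36, 30, 33, 34, 25, 1.
The distinct values are {0, 1, 3, 4, 7, 9, 10, 11, 12, 16, 21, 25, 26, 27, 28, 30, 33, 34, 36}; there are 19 of them.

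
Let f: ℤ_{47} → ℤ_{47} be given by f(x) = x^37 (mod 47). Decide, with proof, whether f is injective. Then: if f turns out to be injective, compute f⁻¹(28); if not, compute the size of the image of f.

2

Since 47 is prime, the nonzero elements of ℤ_{47} form a cyclic group of order 46.
As gcd(37, 46) = 1, raising to the 37th power is a bijection on this group: if u^37 ≡ v^37 then (uv^{−1})^37 = 1, and the only element of order dividing gcd(37, 46) = 1 is 1, so u = v.
With f(0) = 0 this makes f injective on all of ℤ_{47}, hence bijective (finite equal-size domain and codomain). In particular f is injective.
Since f is injective, we find the preimage of 28. The inverse of x ↦ x^37 on (ℤ_{47})^× is x ↦ x^5, because 37·5 = 185 = 4·46 + 1 ≡ 1 (mod 46) and x^{46} = 1 for x ≠ 0 (Fermat). So f⁻¹(28) = 28^5 mod 47.
Repeated squaring mod 47: 28^1 ≡ 28, 28^2 ≡ 28² = 784 ≡ 32, 28^4 ≡ 32² = 1024 ≡ 37. Since 5 = 4 + 1, 28^5 ≡ 37·28: 37·28 = 1036 ≡ 2. So 28^5 ≡ 2 (mod 47).
Hence f⁻¹(28) = 2.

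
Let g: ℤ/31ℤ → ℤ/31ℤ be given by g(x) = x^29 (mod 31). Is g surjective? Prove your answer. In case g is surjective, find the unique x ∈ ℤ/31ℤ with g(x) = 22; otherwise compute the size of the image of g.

Since 31 is prime, the nonzero elements of ℤ/31ℤ form a cyclic group of order 30.
As gcd(29, 30) = 1, raising to the 29th power is a bijection on this group: if x_1^29 ≡ x_2^29 then (x_1x_2^{−1})^29 = 1, and the only element of order dividing gcd(29, 30) = 1 is 1, so x_1 = x_2.
With g(0) = 0 this makes g injective on all of ℤ/31ℤ, hence bijective (finite equal-size domain and codomain). In particular g is surjective.
Since g is surjective, we find the preimage of 22. The inverse of x ↦ x^29 on (ℤ/31ℤ)^× is x ↦ x^29, because 29·29 = 841 = 28·30 + 1 ≡ 1 (mod 30) and x^{30} = 1 for x ≠ 0 (Fermat). So g⁻¹(22) = 22^29 mod 31.
Repeated squaring mod 31: 22^1 ≡ 22, 22^2 ≡ 22² = 484 ≡ 19, 22^4 ≡ 19² = 361 ≡ 20, 22^8 ≡ 20² = 400 ≡ 28, 22^16 ≡ 28² = 784 ≡ 9. Since 29 = 16 + 8 + 4 + 1, 22^29 ≡ 9·28·20·22: 9·28 = 252 ≡ 4, then 4·20 = 80 ≡ 18, then 18·22 = 396 ≡ 24. So 22^29 ≡ 24 (mod 31).
Hence g⁻¹(22) = 24.

24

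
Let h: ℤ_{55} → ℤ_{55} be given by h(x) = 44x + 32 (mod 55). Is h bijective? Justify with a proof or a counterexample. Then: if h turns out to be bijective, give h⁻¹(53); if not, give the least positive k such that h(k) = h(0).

5

By definition, h is injective when h(x_1) = h(x_2) forces x_1 = x_2.
We have gcd(44, 55) = 11 > 1. Taking x_1 = 0 and x_2 = 5: h(0) = 32 and h(5) = 44·5 + 32 = 252 ≡ 32 (mod 55).
So h(0) = h(5) while 0 ≠ 5, hence h is not injective, hence not bijective.
Since h is not bijective, we find the least positive k with h(k) = h(0): this means 44k ≡ 0 (mod 55), i.e. 55 ∣ 44k. Since gcd(44, 55) = 11, dividing through by 11 this holds exactly when 5 ∣ 4k, and as gcd(4, 5) = 1, exactly when 5 ∣ k.
The smallest positive such k is 5.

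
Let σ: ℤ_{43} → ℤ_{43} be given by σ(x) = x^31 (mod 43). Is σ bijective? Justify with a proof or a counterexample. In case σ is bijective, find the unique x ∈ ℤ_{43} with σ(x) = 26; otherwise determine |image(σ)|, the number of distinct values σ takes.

Since 43 is prime, the nonzero elements of ℤ_{43} form a cyclic group of order 42.
As gcd(31, 42) = 1, raising to the 31st power is a bijection on this group: if x_1^31 ≡ x_2^31 then (x_1x_2^{−1})^31 = 1, and the only element of order dividing gcd(31, 42) = 1 is 1, so x_1 = x_2.
With σ(0) = 0 this makes σ injective on all of ℤ_{43}, hence bijective (finite equal-size domain and codomain). In particular σ is bijective.
Since σ is bijective, we find the preimage of 26. The inverse of x ↦ x^31 on (ℤ_{43})^× is x ↦ x^19, because 31·19 = 589 = 14·42 + 1 ≡ 1 (mod 42) and x^{42} = 1 for x ≠ 0 (Fermat). So σ⁻¹(26) = 26^19 mod 43.
Repeated squaring mod 43: 26^1 ≡ 26, 26^2 ≡ 26² = 676 ≡ 31, 26^4 ≡ 31² = 961 ≡ 15, 26^8 ≡ 15² = 225 ≡ 10, 26^16 ≡ 10² = 100 ≡ 14. Since 19 = 16 + 2 + 1, 26^19 ≡ 14·31·26: 14·31 = 434 ≡ 4, then 4·26 = 104 ≡ 18. So 26^19 ≡ 18 (mod 43).
Hence σ⁻¹(26) = 18.

18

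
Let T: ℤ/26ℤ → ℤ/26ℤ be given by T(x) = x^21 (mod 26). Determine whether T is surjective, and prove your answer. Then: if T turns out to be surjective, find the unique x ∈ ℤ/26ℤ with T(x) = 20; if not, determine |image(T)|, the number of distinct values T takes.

T(1) = 1^21 = 1.
T(3): Repeated squaring mod 26: 3^1 ≡ 3, 3^2 ≡ 3² = 9, 3^4 ≡ 9² = 81 ≡ 3, 3^8 ≡ 3² = 9, 3^16 ≡ 9² = 81 ≡ 3. Since 21 = 16 + 4 + 1, 3^21 ≡ 3·3·3: 3·3 = 9, then 9·3 = 27 ≡ 1. So 3^21 ≡ 1 (mod 26).
So T(1) = T(3) = 1 while 1 ≠ 3, hence T is not injective.
A non-injective map from the 26-element set ℤ/26ℤ to itself takes at most 25 distinct values, so it cannot be surjective. Hence T is not surjective.
Since T is not surjective, we determine |image(T)|. Computing x^21 mod 26 for each x (by repeated squaring, reducing mod 26 at every step), the values T(0), T(1), …, T(25) are: 0, 1, 18, 1, 12, 5, 18, 21, 8, 1, 12, 21, 12, 13, 14, 5, 14, 25, 18, 5, 8, 21, 14, 25, 8, 25.
The distinct values are {0, 1, 5, 8, 12, 13, 14, 18, 21, 25}; there are 10 of them.

10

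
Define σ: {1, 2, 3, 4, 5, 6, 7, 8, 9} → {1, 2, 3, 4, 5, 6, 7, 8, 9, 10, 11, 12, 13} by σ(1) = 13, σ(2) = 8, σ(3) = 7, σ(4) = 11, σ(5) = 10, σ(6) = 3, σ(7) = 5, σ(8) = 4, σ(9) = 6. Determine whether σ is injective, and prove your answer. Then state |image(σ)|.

The values σ(1), …, σ(9) are 13, 8, 7, 11, 10, 3, 5, 4, 6 — all distinct.
So σ(s) = σ(t) only when s = t, and σ is injective.
The image of σ is {3, 4, 5, 6, 7, 8, 10, 11, 13}, which has 9 elements.

9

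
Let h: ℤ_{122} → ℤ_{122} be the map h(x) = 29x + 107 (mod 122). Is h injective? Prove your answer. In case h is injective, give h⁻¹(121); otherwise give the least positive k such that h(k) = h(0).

72

Recall that injectivity means: for all x_1, x_2 in the domain, h(x_1) = h(x_2) implies x_1 = x_2.
If h(x_1) = h(x_2), then 29x_1 ≡ 29x_2 (mod 122). Because gcd(29, 122) = 1, we may cancel 29 to get x_1 ≡ x_2 (mod 122).
So h is injective.
We now compute 29⁻¹ mod 122 explicitly. Euclid's algorithm: 122 = 4·29 + 6, 29 = 4·6 + 5, 6 = 1·5 + 1; back-substituting gives 1 = 101·29 − 24·122, so 29⁻¹ ≡ 101 (mod 122).
Since h is injective, we compute h⁻¹(121): solve 29x + 107 ≡ 121 (mod 122), i.e. 29x ≡ 14 (mod 122).
Multiplying by 29⁻¹ = 101 gives x ≡ 101·14 = 1414 = 11·122 + 72 ≡ 72 (mod 122).
Check: h(72) = 29·72 + 107 = 2195 = 17·122 + 121 ≡ 121 (mod 122).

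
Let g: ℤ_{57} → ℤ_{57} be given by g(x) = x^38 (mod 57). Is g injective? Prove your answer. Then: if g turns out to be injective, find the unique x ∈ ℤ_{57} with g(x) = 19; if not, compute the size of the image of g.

g(8): Repeated squaring mod 57: 8^1 ≡ 8, 8^2 ≡ 8² = 64 ≡ 7, 8^4 ≡ 7² = 49, 8^8 ≡ 49² = 2401 ≡ 7, 8^16 ≡ 7² = 49, 8^32 ≡ 49² = 2401 ≡ 7. Since 38 = 32 + 4 + 2, 8^38 ≡ 7·49·7: 7·49 = 343 ≡ 1, then 1·7 = 7. So 8^38 ≡ 7 (mod 57).
g(11): Repeated squaring mod 57: 11^1 ≡ 11, 11^2 ≡ 11² = 121 ≡ 7, 11^4 ≡ 7² = 49, 11^8 ≡ 49² = 2401 ≡ 7, 11^16 ≡ 7² = 49, 11^32 ≡ 49² = 2401 ≡ 7. Since 38 = 32 + 4 + 2, 11^38 ≡ 7·49·7: 7·49 = 343 ≡ 1, then 1·7 = 7. So 11^38 ≡ 7 (mod 57).
So g(8) = g(11) = 7 while 8 ≠ 11, so g is not injective.
Since g is not injective, we determine |image(g)|. Computing x^38 mod 57 for each x (by repeated squaring, reducing mod 57 at every step), the values g(0), g(1), …, g(56) are: 0, 1, 4, 9, 16, 25, 36, 49, 7, 24, 43, 7, 30, 55, 25, 54, 28, 4, 39, 19, 1, 42, 28, 16, 6, 55, 49, 45, 43, 43, 45, 49, 55, 6, 16, 28, 42, 1, 19, 39, 4, 28, 54, 25, 55, 30, 7, 43, 24, 7, 49, 36, 25, 16, 9, 4, 1.
The distinct values are {0, 1, 4, 6, 7, 9, 16, 19, 24, 25, 28, 30, 36, 39, 42, 43, 45, 49, 54, 55}; there are 20 of them.

20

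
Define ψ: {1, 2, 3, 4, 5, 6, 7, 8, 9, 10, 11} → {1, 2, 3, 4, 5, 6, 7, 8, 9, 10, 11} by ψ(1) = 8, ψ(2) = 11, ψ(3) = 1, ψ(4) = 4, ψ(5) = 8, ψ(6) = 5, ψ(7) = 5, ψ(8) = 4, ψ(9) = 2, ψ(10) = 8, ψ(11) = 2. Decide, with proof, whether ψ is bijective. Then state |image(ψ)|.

ψ(1) = 8 = ψ(5) with 1 ≠ 5, so ψ is not injective, hence not bijective.
The image of ψ is {1, 2, 4, 5, 8, 11}, which has 6 elements.

6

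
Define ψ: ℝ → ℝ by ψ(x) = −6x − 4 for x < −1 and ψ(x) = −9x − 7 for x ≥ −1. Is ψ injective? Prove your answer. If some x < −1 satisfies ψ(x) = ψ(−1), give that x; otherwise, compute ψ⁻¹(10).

Both pieces are strictly decreasing (slopes −6 and −9), so each is injective on its own interval.
The left piece maps (−∞, −1) onto (2, ∞); the right piece maps [−1, ∞) onto (−∞, 2].
These images are disjoint, so no value is attained by both pieces. Hence ψ is injective.
Because the two images are disjoint, no x < −1 has ψ(x) = ψ(−1), so we compute ψ⁻¹(10): 10 lies in (2, ∞), so solve −6x − 4 = 10: x = (10 + 4)/(−6) = −7/3.

-7/3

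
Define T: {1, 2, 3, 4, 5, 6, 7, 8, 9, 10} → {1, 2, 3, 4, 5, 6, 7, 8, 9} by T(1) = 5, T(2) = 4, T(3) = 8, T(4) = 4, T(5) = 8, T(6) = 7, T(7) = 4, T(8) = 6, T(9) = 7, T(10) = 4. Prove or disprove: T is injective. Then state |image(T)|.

5

T(2) = 4 = T(4) with 2 ≠ 4, so T is not injective.
The image of T is {4, 5, 6, 7, 8}, which has 5 elements.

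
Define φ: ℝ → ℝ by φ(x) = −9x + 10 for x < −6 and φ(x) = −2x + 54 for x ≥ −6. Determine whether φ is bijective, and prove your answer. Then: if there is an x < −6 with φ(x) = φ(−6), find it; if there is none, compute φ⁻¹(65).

-56/9

Both pieces are strictly decreasing (slopes −9 and −2), so each is injective on its own interval.
The left piece maps (−∞, −6) onto (64, ∞); the right piece maps [−6, ∞) onto (−∞, 66].
These images overlap. In particular φ(−6) = 66 (right piece), and solving −9x + 10 = 66 on the left piece gives x = −56/9 < −6.
So φ(−56/9) = φ(−6) with −56/9 ≠ −6, and φ is not injective, hence not bijective. This x = −56/9 is the requested value below −6.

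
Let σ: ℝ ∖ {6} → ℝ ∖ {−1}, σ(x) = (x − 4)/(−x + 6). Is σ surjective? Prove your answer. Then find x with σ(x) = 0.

4

For any y ≠ −1, solving y(−x + 6) = x − 4 for x gives a well-defined x ≠ 6. So σ is surjective.
Solving σ(x) = 0: cross-multiplying gives x − 4 = 0(−x + 6), which rearranges to 1x = 4, so x = 4.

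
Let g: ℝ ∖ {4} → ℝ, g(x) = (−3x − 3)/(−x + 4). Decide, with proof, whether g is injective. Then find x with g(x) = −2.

1

Suppose g(a) = g(b). Cross-multiplying: (−3a − 3)(−b + 4) = (−3b − 3)(−a + 4).
Expanding both sides and cancelling the symmetric terms leaves −15·(a − b) = 0. Since −15 ≠ 0, a = b. Thus g is injective.
Solving g(x) = −2: cross-multiplying gives −3x − 3 = −2(−x + 4), which rearranges to −5x = −5, so x = 1.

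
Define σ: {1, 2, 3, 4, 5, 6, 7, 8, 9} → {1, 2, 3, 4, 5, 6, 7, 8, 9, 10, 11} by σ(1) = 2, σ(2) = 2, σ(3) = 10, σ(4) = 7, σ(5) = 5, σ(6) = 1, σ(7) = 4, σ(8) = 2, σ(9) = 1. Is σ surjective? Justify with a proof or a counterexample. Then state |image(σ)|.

No element maps to 3, so σ is not surjective.
The image of σ is {1, 2, 4, 5, 7, 10}, which has 6 elements.

6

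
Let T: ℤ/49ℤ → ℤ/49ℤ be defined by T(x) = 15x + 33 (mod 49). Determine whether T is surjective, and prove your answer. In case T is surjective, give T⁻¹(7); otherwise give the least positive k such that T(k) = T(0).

By definition, surjectivity means every element of the codomain has a preimage under T.
Since gcd(15, 49) = 1, 15 is invertible modulo 49. Euclid's algorithm: 49 = 3·15 + 4, 15 = 3·4 + 3, 4 = 1·3 + 1; back-substituting gives 1 = 36·15 − 11·49, so 15⁻¹ ≡ 36 (mod 49).
Then y ↦ 36(y − 33) is a two-sided inverse to T, so every y ∈ ℤ/49ℤ has a preimage.
So T is surjective.
Since T is surjective, we find T⁻¹(7): we need 15x ≡ 7 − 33 ≡ 23 (mod 49). Using 15⁻¹ = 36: x ≡ 36·23 = 828 = 16·49 + 44, so x = 44.
Check: T(44) = 15·44 + 33 = 693 = 14·49 + 7 ≡ 7 (mod 49).

44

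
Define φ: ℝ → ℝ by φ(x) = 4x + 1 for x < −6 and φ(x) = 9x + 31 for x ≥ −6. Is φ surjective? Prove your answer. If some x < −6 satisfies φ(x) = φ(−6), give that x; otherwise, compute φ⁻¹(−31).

Both pieces are strictly increasing (slopes 4 and 9), so each is injective on its own interval.
The left piece maps (−∞, −6) onto (−∞, −23); the right piece maps [−6, ∞) onto [−23, ∞).
These images together cover ℝ, so φ is surjective.
Because the two images are disjoint, no x < −6 has φ(x) = φ(−6), so we compute φ⁻¹(−31): −31 lies in (−∞, −23), so solve 4x + 1 = −31: x = (−31 − 1)/4 = −8.

-8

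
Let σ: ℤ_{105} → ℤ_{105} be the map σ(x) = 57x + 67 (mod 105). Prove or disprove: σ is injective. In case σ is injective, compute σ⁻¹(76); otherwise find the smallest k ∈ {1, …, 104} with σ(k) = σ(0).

35

We have gcd(57, 105) = 3 > 1. Taking s = 0 and t = 35: σ(0) = 67 and σ(35) = 57·35 + 67 = 2062 ≡ 67 (mod 105).
So σ(0) = σ(35) while 0 ≠ 35, so σ is not injective.
Since σ is not injective, we find the least positive k with σ(k) = σ(0): this means 57k ≡ 0 (mod 105), i.e. 105 ∣ 57k. Since gcd(57, 105) = 3, dividing through by 3 this holds exactly when 35 ∣ 19k, and as gcd(19, 35) = 1, exactly when 35 ∣ k.
The smallest positive such k is 35.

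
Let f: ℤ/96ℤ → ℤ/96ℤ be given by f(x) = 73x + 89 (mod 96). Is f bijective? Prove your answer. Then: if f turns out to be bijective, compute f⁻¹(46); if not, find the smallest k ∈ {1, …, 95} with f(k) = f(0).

If f(s) = f(t), then 73s ≡ 73t (mod 96). Because gcd(73, 96) = 1, we may cancel 73 to get s ≡ t (mod 96).
We now compute 73⁻¹ mod 96 explicitly. Euclid's algorithm: 96 = 1·73 + 23, 73 = 3·23 + 4, 23 = 5·4 + 3, 4 = 1·3 + 1; back-substituting gives 1 = 25·73 − 19·96, so 73⁻¹ ≡ 25 (mod 96).
Then y ↦ 25(y − 89) is a two-sided inverse to f, so every y ∈ ℤ/96ℤ has a preimage.
Thus f is bijective.
Since f is bijective, we compute f⁻¹(46): solve 73x + 89 ≡ 46 (mod 96), i.e. 73x ≡ 53 (mod 96).
Multiplying by 73⁻¹ = 25 gives x ≡ 25·53 = 1325 = 13·96 + 77 ≡ 77 (mod 96).
Check: f(77) = 73·77 + 89 = 5710 = 59·96 + 46 ≡ 46 (mod 96).

77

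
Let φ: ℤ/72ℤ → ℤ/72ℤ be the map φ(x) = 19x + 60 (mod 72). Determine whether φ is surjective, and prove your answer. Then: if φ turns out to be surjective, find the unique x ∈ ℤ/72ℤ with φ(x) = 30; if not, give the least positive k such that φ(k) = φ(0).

6

By definition, φ is surjective if every y in the codomain equals φ(x) for some x in the domain.
Since gcd(19, 72) = 1, 19 is invertible modulo 72. Euclid's algorithm: 72 = 3·19 + 15, 19 = 1·15 + 4, 15 = 3·4 + 3, 4 = 1·3 + 1; back-substituting gives 1 = 19·19 − 5·72, so 19⁻¹ ≡ 19 (mod 72).
For any y ∈ ℤ/72ℤ, x = 19(y − 60) mod 72 satisfies φ(x) = 19·19(y − 60) + 60 ≡ y (since 19·19 ≡ 1 mod 72). So every y has a preimage.
Thus φ is surjective.
Since φ is surjective, we find φ⁻¹(30): we need 19x ≡ 30 − 60 ≡ 42 (mod 72). Using 19⁻¹ = 19: x ≡ 19·42 = 798 = 11·72 + 6, so x = 6.
Check: φ(6) = 19·6 + 60 = 174 = 2·72 + 30 ≡ 30 (mod 72).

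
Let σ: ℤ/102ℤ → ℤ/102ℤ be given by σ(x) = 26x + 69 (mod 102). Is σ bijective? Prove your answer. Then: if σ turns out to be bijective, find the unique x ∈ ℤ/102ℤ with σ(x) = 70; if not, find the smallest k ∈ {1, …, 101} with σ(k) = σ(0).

51

Recall: σ is injective if σ(s) = σ(t) implies s = t.
We have gcd(26, 102) = 2 > 1. Taking s = 0 and t = 51: σ(0) = 69 and σ(51) = 26·51 + 69 = 1395 ≡ 69 (mod 102).
So σ(0) = σ(51) while 0 ≠ 51, therefore σ is not injective, hence not bijective.
Since σ is not bijective, we find the least positive k with σ(k) = σ(0): this means 26k ≡ 0 (mod 102), i.e. 102 ∣ 26k. Since gcd(26, 102) = 2, dividing through by 2 this holds exactly when 51 ∣ 13k, and as gcd(13, 51) = 1, exactly when 51 ∣ k.
The smallest positive such k is 51.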